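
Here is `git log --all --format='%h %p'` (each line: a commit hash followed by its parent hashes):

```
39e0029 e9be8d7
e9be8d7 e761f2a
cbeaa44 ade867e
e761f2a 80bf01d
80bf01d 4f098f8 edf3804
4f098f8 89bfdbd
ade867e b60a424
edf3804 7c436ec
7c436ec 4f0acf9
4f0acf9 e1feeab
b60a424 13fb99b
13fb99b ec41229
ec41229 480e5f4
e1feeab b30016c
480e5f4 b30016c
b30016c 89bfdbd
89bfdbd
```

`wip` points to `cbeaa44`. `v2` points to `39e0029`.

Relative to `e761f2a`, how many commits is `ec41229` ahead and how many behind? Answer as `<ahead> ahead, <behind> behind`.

Reachable from ec41229: {480e5f4, 89bfdbd, b30016c, ec41229}.
Reachable from e761f2a: {4f098f8, 4f0acf9, 7c436ec, 80bf01d, 89bfdbd, b30016c, e1feeab, e761f2a, edf3804}.
Only in ec41229's history (ahead): {480e5f4, ec41229} — 2.
Only in e761f2a's history (behind): {4f098f8, 4f0acf9, 7c436ec, 80bf01d, e1feeab, e761f2a, edf3804} — 7.

2 ahead, 7 behind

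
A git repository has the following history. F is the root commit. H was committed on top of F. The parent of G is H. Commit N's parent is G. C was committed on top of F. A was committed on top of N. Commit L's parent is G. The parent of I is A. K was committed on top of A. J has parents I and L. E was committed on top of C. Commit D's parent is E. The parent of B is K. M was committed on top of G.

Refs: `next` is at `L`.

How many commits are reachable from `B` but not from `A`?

Reachable from B: {A, B, F, G, H, K, N}.
Reachable from A: {A, F, G, H, N}.
In B's history but not A's: {B, K} — 2 commits.

2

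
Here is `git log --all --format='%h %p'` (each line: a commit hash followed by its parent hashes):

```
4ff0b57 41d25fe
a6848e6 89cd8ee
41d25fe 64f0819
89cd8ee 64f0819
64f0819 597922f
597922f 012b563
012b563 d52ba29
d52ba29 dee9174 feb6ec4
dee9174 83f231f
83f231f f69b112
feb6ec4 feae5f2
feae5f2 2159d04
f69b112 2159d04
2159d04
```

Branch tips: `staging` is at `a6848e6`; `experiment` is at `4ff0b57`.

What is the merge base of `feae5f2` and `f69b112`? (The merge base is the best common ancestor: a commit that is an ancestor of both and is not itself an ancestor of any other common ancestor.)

Ancestors of feae5f2: {2159d04, feae5f2}.
Ancestors of f69b112: {2159d04, f69b112}.
Common ancestors: {2159d04}.
The only common ancestor is 2159d04, so it is the merge base.

2159d04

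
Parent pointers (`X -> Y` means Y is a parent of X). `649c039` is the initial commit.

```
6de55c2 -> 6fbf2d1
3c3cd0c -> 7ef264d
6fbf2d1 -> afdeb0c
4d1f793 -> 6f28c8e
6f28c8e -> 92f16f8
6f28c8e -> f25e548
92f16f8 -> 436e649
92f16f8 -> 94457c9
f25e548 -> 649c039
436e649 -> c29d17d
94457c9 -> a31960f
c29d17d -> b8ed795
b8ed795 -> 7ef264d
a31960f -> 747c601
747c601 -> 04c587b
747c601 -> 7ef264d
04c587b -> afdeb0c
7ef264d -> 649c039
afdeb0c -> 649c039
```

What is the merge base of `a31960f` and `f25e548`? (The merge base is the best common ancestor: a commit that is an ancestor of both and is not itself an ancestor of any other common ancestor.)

Ancestors of a31960f: {04c587b, 649c039, 747c601, 7ef264d, a31960f, afdeb0c}.
Ancestors of f25e548: {649c039, f25e548}.
Common ancestors: {649c039}.
The only common ancestor is 649c039, so it is the merge base.

649c039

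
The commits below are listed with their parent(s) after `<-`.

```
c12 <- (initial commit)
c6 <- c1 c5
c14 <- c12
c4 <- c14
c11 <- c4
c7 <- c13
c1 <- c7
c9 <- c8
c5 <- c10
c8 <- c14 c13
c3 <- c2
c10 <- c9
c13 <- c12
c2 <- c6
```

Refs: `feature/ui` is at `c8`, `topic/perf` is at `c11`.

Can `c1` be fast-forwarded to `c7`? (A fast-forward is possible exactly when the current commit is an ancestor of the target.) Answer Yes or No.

No

A fast-forward from c1 to c7 is possible iff c1 is an ancestor of c7.
Ancestors of c7: {c12, c13, c7}.
c1 is not among them, so fast-forward is not possible.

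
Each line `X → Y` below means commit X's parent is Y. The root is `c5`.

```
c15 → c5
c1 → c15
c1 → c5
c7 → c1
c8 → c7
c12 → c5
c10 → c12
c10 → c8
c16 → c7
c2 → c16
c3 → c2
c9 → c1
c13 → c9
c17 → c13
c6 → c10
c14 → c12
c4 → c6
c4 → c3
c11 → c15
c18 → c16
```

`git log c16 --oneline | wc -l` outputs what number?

5

Walking parent pointers from c16: reachable set = {c1, c15, c16, c5, c7}.
That is 5 commits.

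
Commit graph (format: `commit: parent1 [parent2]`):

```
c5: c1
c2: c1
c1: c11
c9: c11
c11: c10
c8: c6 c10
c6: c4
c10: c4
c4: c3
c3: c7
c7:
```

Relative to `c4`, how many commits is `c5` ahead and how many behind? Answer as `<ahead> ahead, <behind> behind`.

4 ahead, 0 behind

Reachable from c5: {c1, c10, c11, c3, c4, c5, c7}.
Reachable from c4: {c3, c4, c7}.
Only in c5's history (ahead): {c1, c10, c11, c5} — 4.
Only in c4's history (behind): {} — 0.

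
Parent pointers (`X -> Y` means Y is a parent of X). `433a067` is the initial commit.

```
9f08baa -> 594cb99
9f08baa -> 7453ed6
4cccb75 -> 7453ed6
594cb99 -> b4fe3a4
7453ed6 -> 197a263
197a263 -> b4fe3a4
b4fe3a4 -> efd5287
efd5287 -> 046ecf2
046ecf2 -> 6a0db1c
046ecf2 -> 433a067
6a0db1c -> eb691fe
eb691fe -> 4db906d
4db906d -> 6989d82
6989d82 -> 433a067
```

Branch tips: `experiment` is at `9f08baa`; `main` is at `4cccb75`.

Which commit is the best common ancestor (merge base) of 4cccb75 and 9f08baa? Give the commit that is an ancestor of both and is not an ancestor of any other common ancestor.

7453ed6

Ancestors of 4cccb75: {046ecf2, 197a263, 433a067, 4cccb75, 4db906d, 6989d82, 6a0db1c, 7453ed6, b4fe3a4, eb691fe, efd5287}.
Ancestors of 9f08baa: {046ecf2, 197a263, 433a067, 4db906d, 594cb99, 6989d82, 6a0db1c, 7453ed6, 9f08baa, b4fe3a4, eb691fe, efd5287}.
Common ancestors: {046ecf2, 197a263, 433a067, 4db906d, 6989d82, 6a0db1c, 7453ed6, b4fe3a4, eb691fe, efd5287}.
Among these, 7453ed6 is not an ancestor of any other common ancestor — it is the merge base.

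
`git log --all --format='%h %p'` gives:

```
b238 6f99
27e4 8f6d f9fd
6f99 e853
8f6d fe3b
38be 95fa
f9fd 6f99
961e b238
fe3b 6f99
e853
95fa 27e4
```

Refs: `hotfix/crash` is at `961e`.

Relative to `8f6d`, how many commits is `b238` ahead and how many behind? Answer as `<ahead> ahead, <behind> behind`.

1 ahead, 2 behind

Reachable from b238: {6f99, b238, e853}.
Reachable from 8f6d: {6f99, 8f6d, e853, fe3b}.
Only in b238's history (ahead): {b238} — 1.
Only in 8f6d's history (behind): {8f6d, fe3b} — 2.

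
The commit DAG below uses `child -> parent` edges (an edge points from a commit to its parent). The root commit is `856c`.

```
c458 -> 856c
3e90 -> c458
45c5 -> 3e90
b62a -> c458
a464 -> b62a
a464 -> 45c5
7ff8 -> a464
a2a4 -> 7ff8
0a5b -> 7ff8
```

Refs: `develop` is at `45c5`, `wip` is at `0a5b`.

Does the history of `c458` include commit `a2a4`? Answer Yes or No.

Ancestors of c458: {856c, c458}.
a2a4 is not in that set, so it is not an ancestor of c458.

No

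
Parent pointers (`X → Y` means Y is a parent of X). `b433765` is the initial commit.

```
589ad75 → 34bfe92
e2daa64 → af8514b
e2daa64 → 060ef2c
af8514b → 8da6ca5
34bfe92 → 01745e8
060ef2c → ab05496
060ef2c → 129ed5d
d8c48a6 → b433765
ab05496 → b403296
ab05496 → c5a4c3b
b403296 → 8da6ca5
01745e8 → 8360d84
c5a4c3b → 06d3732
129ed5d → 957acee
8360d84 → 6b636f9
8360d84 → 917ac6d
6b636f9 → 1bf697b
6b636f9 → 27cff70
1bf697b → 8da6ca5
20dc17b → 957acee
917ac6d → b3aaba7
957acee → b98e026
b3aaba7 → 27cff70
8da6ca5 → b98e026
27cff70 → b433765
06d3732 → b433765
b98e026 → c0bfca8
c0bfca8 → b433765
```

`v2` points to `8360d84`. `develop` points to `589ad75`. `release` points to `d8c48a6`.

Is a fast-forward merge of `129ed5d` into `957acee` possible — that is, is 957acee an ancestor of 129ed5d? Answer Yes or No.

Yes

A fast-forward from 957acee to 129ed5d is possible iff 957acee is an ancestor of 129ed5d.
Ancestors of 129ed5d: {129ed5d, 957acee, b433765, b98e026, c0bfca8}.
957acee is among them, so fast-forward is possible.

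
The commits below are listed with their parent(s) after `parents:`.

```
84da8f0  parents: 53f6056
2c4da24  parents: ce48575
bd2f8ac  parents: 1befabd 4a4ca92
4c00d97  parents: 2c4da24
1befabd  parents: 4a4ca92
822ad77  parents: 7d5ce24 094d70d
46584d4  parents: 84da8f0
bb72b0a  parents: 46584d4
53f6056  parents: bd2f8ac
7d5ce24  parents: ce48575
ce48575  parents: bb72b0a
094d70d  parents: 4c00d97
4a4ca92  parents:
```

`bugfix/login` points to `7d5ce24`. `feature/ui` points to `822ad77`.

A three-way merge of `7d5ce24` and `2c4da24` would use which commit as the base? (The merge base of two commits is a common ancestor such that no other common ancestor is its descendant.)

ce48575

Ancestors of 7d5ce24: {1befabd, 46584d4, 4a4ca92, 53f6056, 7d5ce24, 84da8f0, bb72b0a, bd2f8ac, ce48575}.
Ancestors of 2c4da24: {1befabd, 2c4da24, 46584d4, 4a4ca92, 53f6056, 84da8f0, bb72b0a, bd2f8ac, ce48575}.
Common ancestors: {1befabd, 46584d4, 4a4ca92, 53f6056, 84da8f0, bb72b0a, bd2f8ac, ce48575}.
Among these, ce48575 is not an ancestor of any other common ancestor — it is the merge base.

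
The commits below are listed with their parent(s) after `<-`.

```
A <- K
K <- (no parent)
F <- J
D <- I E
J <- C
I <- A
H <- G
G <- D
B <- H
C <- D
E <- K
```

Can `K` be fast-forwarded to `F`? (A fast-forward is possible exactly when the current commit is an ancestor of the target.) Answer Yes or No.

Yes

A fast-forward from K to F is possible iff K is an ancestor of F.
Ancestors of F: {A, C, D, E, F, I, J, K}.
K is among them, so fast-forward is possible.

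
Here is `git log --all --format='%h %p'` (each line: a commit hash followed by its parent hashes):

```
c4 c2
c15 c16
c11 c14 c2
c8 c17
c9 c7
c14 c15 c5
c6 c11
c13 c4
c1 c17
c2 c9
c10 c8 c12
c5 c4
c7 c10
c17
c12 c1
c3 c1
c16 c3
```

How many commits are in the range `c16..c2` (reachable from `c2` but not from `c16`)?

6

Reachable from c2: {c1, c10, c12, c17, c2, c7, c8, c9}.
Reachable from c16: {c1, c16, c17, c3}.
In c2's history but not c16's: {c10, c12, c2, c7, c8, c9} — 6 commits.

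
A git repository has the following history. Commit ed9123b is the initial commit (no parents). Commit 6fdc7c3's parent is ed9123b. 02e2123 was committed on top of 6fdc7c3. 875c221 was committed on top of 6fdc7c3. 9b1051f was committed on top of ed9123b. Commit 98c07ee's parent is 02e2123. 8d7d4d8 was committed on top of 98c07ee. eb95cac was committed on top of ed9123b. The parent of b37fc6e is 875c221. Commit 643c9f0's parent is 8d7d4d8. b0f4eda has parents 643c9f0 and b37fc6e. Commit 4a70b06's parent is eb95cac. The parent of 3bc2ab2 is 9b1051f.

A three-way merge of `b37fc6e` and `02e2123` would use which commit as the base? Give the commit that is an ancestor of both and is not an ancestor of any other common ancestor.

6fdc7c3

Ancestors of b37fc6e: {6fdc7c3, 875c221, b37fc6e, ed9123b}.
Ancestors of 02e2123: {02e2123, 6fdc7c3, ed9123b}.
Common ancestors: {6fdc7c3, ed9123b}.
Among these, 6fdc7c3 is not an ancestor of any other common ancestor — it is the merge base.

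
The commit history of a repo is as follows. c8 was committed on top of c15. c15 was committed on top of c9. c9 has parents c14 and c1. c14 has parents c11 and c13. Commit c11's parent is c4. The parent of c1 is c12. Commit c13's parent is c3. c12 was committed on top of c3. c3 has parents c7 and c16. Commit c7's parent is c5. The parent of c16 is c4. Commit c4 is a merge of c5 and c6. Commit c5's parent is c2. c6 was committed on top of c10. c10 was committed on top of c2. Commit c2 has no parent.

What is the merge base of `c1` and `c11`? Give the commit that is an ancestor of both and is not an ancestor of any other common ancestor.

c4

Ancestors of c1: {c1, c10, c12, c16, c2, c3, c4, c5, c6, c7}.
Ancestors of c11: {c10, c11, c2, c4, c5, c6}.
Common ancestors: {c10, c2, c4, c5, c6}.
Among these, c4 is not an ancestor of any other common ancestor — it is the merge base.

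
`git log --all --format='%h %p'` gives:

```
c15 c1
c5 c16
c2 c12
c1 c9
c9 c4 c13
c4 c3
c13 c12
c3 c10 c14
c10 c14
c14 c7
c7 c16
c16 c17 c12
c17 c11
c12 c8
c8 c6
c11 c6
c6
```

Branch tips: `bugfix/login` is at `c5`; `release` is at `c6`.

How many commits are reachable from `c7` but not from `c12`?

4

Reachable from c7: {c11, c12, c16, c17, c6, c7, c8}.
Reachable from c12: {c12, c6, c8}.
In c7's history but not c12's: {c11, c16, c17, c7} — 4 commits.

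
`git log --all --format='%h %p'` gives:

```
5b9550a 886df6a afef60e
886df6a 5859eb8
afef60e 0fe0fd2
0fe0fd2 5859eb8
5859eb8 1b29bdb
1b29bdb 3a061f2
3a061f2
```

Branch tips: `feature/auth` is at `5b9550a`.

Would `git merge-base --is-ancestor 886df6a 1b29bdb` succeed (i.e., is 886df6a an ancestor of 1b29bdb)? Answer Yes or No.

No

Ancestors of 1b29bdb: {1b29bdb, 3a061f2}.
886df6a is not in that set, so it is not an ancestor of 1b29bdb.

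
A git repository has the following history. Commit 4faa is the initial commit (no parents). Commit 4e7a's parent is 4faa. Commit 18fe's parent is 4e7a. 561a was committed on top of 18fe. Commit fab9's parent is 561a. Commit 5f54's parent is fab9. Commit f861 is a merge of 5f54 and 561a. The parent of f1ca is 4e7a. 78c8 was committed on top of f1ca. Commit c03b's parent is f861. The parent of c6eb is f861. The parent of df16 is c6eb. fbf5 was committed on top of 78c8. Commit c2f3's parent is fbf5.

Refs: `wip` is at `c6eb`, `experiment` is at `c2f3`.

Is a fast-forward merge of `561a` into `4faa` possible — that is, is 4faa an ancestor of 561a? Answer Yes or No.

Yes

A fast-forward from 4faa to 561a is possible iff 4faa is an ancestor of 561a.
Ancestors of 561a: {18fe, 4e7a, 4faa, 561a}.
4faa is among them, so fast-forward is possible.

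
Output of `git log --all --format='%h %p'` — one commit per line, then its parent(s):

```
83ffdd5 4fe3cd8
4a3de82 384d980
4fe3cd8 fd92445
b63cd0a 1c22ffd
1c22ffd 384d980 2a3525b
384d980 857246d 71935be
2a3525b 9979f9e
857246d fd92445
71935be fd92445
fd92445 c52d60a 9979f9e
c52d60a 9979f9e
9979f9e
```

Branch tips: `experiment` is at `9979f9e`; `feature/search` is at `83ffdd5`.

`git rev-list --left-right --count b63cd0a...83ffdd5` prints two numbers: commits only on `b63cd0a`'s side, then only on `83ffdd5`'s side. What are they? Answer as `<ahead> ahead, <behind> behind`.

6 ahead, 2 behind

Reachable from b63cd0a: {1c22ffd, 2a3525b, 384d980, 71935be, 857246d, 9979f9e, b63cd0a, c52d60a, fd92445}.
Reachable from 83ffdd5: {4fe3cd8, 83ffdd5, 9979f9e, c52d60a, fd92445}.
Only in b63cd0a's history (ahead): {1c22ffd, 2a3525b, 384d980, 71935be, 857246d, b63cd0a} — 6.
Only in 83ffdd5's history (behind): {4fe3cd8, 83ffdd5} — 2.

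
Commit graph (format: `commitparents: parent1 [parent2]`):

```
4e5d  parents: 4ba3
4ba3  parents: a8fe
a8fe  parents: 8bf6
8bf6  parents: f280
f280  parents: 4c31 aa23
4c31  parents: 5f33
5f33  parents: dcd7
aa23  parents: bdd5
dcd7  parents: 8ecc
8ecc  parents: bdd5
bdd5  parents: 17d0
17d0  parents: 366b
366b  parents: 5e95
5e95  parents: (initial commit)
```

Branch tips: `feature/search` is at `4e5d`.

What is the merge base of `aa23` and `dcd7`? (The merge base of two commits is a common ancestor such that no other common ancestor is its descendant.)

bdd5

Ancestors of aa23: {17d0, 366b, 5e95, aa23, bdd5}.
Ancestors of dcd7: {17d0, 366b, 5e95, 8ecc, bdd5, dcd7}.
Common ancestors: {17d0, 366b, 5e95, bdd5}.
Among these, bdd5 is not an ancestor of any other common ancestor — it is the merge base.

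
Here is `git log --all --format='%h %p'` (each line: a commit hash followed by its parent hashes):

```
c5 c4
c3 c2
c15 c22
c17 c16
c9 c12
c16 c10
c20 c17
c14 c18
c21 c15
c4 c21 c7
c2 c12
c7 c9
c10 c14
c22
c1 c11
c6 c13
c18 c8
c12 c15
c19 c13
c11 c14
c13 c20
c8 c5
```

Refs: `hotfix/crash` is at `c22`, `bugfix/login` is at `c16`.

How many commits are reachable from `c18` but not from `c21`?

7

Reachable from c18: {c12, c15, c18, c21, c22, c4, c5, c7, c8, c9}.
Reachable from c21: {c15, c21, c22}.
In c18's history but not c21's: {c12, c18, c4, c5, c7, c8, c9} — 7 commits.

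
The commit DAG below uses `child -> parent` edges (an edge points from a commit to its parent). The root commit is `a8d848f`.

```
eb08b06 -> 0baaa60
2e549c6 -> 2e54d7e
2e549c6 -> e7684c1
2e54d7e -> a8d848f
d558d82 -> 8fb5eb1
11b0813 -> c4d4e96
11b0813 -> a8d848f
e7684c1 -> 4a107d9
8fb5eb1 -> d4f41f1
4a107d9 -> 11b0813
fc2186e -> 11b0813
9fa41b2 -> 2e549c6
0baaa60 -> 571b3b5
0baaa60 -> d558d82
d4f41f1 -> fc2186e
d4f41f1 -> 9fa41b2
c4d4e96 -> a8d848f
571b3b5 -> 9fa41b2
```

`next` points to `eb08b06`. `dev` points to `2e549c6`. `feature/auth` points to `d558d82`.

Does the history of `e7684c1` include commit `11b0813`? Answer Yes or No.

Yes

Ancestors of e7684c1 (commits reachable by following parents): {11b0813, 4a107d9, a8d848f, c4d4e96, e7684c1}.
11b0813 is in that set, so it is an ancestor of e7684c1.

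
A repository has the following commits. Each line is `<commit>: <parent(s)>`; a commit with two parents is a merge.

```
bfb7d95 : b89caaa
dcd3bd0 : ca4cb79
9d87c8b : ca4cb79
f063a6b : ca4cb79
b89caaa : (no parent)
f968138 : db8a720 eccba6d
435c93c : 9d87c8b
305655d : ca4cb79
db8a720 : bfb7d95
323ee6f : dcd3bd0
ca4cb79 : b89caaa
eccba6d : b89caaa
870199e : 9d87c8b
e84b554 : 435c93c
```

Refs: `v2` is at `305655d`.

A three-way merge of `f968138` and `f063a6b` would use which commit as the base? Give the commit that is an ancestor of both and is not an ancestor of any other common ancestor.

Ancestors of f968138: {b89caaa, bfb7d95, db8a720, eccba6d, f968138}.
Ancestors of f063a6b: {b89caaa, ca4cb79, f063a6b}.
Common ancestors: {b89caaa}.
The only common ancestor is b89caaa, so it is the merge base.

b89caaa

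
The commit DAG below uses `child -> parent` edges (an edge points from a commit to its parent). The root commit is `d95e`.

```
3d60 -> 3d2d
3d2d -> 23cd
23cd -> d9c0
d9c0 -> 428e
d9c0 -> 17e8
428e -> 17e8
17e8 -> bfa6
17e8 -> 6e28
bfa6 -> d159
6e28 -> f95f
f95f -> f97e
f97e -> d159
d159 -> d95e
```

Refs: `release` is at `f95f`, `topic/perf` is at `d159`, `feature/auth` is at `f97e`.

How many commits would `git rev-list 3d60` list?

12

Walking parent pointers from 3d60: reachable set = {17e8, 23cd, 3d2d, 3d60, 428e, 6e28, bfa6, d159, d95e, d9c0, f95f, f97e}.
That is 12 commits.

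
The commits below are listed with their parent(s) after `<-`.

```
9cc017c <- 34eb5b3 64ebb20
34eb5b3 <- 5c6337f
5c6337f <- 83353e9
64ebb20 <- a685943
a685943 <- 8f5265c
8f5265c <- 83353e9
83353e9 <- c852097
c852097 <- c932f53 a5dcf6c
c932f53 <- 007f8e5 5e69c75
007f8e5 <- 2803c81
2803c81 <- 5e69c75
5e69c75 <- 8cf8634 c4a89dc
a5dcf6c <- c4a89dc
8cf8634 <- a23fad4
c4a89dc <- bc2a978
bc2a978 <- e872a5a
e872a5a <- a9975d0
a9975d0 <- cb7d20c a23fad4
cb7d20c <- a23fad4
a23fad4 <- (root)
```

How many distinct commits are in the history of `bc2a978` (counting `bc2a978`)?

5

Walking parent pointers from bc2a978: reachable set = {a23fad4, a9975d0, bc2a978, cb7d20c, e872a5a}.
That is 5 commits.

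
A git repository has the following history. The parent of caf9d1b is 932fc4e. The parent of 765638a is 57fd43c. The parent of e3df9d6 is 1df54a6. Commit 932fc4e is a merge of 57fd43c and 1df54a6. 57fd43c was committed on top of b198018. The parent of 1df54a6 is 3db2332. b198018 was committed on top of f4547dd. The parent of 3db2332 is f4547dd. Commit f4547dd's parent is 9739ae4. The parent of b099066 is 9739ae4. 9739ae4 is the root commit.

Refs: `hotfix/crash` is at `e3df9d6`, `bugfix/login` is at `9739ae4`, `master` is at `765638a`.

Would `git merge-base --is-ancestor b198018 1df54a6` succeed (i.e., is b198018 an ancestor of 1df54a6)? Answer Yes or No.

No

Ancestors of 1df54a6: {1df54a6, 3db2332, 9739ae4, f4547dd}.
b198018 is not in that set, so it is not an ancestor of 1df54a6.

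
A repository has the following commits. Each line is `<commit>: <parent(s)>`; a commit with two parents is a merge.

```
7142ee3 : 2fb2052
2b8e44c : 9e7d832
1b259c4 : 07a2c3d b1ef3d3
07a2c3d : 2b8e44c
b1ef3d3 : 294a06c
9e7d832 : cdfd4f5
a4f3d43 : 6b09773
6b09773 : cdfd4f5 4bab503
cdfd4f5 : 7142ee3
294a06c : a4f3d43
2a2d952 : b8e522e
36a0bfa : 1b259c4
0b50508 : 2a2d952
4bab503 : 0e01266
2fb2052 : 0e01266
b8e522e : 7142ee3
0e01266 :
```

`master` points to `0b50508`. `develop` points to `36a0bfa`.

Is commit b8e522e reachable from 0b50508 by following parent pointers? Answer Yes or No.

Ancestors of 0b50508 (commits reachable by following parents): {0b50508, 0e01266, 2a2d952, 2fb2052, 7142ee3, b8e522e}.
b8e522e is in that set, so it is an ancestor of 0b50508.

Yes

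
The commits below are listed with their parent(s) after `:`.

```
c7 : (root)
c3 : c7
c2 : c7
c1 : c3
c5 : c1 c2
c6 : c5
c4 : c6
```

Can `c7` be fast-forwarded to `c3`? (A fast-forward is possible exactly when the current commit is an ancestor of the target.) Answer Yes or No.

A fast-forward from c7 to c3 is possible iff c7 is an ancestor of c3.
Ancestors of c3: {c3, c7}.
c7 is among them, so fast-forward is possible.

Yes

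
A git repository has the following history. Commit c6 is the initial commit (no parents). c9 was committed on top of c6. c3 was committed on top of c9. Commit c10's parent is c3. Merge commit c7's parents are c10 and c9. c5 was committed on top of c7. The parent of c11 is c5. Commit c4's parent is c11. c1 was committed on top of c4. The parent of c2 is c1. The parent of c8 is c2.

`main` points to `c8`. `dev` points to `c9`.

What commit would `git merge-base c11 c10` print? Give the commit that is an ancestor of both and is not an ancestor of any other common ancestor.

Ancestors of c11: {c10, c11, c3, c5, c6, c7, c9}.
Ancestors of c10: {c10, c3, c6, c9}.
Common ancestors: {c10, c3, c6, c9}.
Among these, c10 is not an ancestor of any other common ancestor — it is the merge base.

c10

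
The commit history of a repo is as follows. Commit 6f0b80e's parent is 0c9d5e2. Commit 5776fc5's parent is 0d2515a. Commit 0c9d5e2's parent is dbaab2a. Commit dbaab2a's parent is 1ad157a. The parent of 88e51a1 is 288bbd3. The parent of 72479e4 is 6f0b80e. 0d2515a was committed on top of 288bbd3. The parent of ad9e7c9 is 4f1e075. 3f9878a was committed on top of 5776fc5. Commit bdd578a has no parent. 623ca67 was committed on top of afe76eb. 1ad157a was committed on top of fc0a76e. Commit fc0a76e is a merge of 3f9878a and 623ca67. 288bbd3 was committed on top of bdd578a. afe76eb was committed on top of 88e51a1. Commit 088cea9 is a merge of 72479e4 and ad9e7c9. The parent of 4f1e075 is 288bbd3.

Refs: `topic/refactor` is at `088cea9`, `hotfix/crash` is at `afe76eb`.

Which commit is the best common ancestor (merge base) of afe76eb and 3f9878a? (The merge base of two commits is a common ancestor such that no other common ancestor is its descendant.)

Ancestors of afe76eb: {288bbd3, 88e51a1, afe76eb, bdd578a}.
Ancestors of 3f9878a: {0d2515a, 288bbd3, 3f9878a, 5776fc5, bdd578a}.
Common ancestors: {288bbd3, bdd578a}.
Among these, 288bbd3 is not an ancestor of any other common ancestor — it is the merge base.

288bbd3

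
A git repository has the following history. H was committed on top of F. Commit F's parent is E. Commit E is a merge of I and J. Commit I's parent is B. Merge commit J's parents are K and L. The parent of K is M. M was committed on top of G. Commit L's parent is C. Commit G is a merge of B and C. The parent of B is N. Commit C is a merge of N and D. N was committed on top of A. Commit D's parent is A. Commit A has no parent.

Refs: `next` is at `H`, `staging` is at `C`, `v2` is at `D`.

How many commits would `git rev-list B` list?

Walking parent pointers from B: reachable set = {A, B, N}.
That is 3 commits.

3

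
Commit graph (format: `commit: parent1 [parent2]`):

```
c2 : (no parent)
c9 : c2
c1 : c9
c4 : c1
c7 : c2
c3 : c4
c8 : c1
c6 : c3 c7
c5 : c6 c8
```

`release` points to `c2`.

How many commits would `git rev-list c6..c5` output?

2

Reachable from c5: {c1, c2, c3, c4, c5, c6, c7, c8, c9}.
Reachable from c6: {c1, c2, c3, c4, c6, c7, c9}.
In c5's history but not c6's: {c5, c8} — 2 commits.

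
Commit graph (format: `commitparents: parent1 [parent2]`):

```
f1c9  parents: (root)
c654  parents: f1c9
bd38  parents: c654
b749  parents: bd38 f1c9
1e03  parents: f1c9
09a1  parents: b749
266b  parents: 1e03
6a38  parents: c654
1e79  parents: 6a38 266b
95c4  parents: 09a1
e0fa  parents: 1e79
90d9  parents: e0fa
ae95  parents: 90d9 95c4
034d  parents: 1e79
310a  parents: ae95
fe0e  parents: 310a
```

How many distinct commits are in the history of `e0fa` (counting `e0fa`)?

7

Walking parent pointers from e0fa: reachable set = {1e03, 1e79, 266b, 6a38, c654, e0fa, f1c9}.
That is 7 commits.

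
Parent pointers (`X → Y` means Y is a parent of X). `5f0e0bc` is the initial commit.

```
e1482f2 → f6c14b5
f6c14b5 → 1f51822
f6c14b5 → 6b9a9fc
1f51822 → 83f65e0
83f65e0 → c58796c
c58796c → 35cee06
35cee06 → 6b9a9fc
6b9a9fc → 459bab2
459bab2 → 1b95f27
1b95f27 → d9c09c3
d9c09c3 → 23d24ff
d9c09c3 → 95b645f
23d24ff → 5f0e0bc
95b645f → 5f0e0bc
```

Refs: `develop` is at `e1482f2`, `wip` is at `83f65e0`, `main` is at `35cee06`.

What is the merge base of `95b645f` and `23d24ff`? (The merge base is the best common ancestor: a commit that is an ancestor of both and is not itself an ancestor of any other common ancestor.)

Ancestors of 95b645f: {5f0e0bc, 95b645f}.
Ancestors of 23d24ff: {23d24ff, 5f0e0bc}.
Common ancestors: {5f0e0bc}.
The only common ancestor is 5f0e0bc, so it is the merge base.

5f0e0bc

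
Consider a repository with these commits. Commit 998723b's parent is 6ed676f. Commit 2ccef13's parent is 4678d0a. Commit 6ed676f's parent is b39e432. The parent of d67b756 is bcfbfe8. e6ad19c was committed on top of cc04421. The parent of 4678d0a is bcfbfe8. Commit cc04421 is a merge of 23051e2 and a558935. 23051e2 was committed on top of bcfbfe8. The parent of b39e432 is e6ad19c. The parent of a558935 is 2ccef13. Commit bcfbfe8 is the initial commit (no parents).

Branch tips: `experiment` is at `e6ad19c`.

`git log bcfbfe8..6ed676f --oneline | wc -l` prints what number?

8

Reachable from 6ed676f: {23051e2, 2ccef13, 4678d0a, 6ed676f, a558935, b39e432, bcfbfe8, cc04421, e6ad19c}.
Reachable from bcfbfe8: {bcfbfe8}.
In 6ed676f's history but not bcfbfe8's: {23051e2, 2ccef13, 4678d0a, 6ed676f, a558935, b39e432, cc04421, e6ad19c} — 8 commits.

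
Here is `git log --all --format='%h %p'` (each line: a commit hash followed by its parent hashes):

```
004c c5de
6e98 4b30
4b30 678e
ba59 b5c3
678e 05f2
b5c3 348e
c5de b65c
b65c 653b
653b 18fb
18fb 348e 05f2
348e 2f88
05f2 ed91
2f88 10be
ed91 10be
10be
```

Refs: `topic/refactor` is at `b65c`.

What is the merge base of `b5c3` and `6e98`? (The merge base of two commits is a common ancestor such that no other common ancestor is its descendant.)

Ancestors of b5c3: {10be, 2f88, 348e, b5c3}.
Ancestors of 6e98: {05f2, 10be, 4b30, 678e, 6e98, ed91}.
Common ancestors: {10be}.
The only common ancestor is 10be, so it is the merge base.

10be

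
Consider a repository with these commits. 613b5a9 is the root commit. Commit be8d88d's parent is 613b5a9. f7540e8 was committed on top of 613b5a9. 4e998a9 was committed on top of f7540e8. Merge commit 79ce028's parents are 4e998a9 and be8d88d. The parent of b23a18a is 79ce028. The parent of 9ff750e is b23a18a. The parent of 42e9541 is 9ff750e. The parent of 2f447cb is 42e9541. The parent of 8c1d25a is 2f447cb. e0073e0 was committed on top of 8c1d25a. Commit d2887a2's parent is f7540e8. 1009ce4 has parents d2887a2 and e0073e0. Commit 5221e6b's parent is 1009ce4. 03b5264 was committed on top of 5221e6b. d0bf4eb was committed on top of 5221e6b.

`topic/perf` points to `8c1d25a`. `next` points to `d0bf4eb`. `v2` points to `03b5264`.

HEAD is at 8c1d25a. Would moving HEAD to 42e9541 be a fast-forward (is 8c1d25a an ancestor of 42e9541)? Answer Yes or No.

A fast-forward from 8c1d25a to 42e9541 is possible iff 8c1d25a is an ancestor of 42e9541.
Ancestors of 42e9541: {42e9541, 4e998a9, 613b5a9, 79ce028, 9ff750e, b23a18a, be8d88d, f7540e8}.
8c1d25a is not among them, so fast-forward is not possible.

No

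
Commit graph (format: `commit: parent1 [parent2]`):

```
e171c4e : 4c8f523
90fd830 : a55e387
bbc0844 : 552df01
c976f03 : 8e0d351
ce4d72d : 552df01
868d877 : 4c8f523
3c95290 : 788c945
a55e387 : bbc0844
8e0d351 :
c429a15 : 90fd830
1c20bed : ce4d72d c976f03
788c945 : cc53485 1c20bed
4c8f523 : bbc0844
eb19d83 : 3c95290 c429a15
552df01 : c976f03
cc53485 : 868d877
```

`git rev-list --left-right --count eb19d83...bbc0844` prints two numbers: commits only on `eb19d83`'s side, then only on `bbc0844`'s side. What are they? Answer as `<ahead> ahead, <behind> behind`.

Reachable from eb19d83: {1c20bed, 3c95290, 4c8f523, 552df01, 788c945, 868d877, 8e0d351, 90fd830, a55e387, bbc0844, c429a15, c976f03, cc53485, ce4d72d, eb19d83}.
Reachable from bbc0844: {552df01, 8e0d351, bbc0844, c976f03}.
Only in eb19d83's history (ahead): {1c20bed, 3c95290, 4c8f523, 788c945, 868d877, 90fd830, a55e387, c429a15, cc53485, ce4d72d, eb19d83} — 11.
Only in bbc0844's history (behind): {} — 0.

11 ahead, 0 behind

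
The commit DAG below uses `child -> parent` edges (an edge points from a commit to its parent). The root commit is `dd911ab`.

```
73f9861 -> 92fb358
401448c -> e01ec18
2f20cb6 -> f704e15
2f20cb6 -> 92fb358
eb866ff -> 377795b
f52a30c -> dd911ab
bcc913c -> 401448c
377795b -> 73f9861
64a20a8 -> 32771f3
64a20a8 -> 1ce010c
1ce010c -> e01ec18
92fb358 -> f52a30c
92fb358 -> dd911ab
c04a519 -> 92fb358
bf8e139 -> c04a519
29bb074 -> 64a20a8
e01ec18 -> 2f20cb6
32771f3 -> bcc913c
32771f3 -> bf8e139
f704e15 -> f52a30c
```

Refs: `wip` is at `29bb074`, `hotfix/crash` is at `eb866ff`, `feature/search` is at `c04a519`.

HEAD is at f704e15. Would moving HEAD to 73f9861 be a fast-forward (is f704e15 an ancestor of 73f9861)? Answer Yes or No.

A fast-forward from f704e15 to 73f9861 is possible iff f704e15 is an ancestor of 73f9861.
Ancestors of 73f9861: {73f9861, 92fb358, dd911ab, f52a30c}.
f704e15 is not among them, so fast-forward is not possible.

No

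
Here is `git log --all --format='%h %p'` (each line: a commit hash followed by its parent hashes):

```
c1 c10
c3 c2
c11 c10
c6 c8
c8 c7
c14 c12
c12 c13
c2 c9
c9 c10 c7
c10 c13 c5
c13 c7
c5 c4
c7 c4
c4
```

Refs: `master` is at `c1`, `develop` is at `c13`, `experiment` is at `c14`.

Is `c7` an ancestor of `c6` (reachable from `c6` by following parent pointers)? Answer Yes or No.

Ancestors of c6 (commits reachable by following parents): {c4, c6, c7, c8}.
c7 is in that set, so it is an ancestor of c6.

Yes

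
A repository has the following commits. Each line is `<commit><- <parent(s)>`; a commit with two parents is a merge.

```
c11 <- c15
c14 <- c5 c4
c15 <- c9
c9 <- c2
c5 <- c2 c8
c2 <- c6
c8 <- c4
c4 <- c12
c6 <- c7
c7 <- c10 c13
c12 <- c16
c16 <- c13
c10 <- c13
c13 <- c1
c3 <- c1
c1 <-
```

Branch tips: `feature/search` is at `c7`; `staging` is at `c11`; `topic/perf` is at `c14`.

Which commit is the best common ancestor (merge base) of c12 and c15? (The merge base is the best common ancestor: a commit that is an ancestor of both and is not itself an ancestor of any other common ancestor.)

Ancestors of c12: {c1, c12, c13, c16}.
Ancestors of c15: {c1, c10, c13, c15, c2, c6, c7, c9}.
Common ancestors: {c1, c13}.
Among these, c13 is not an ancestor of any other common ancestor — it is the merge base.

c13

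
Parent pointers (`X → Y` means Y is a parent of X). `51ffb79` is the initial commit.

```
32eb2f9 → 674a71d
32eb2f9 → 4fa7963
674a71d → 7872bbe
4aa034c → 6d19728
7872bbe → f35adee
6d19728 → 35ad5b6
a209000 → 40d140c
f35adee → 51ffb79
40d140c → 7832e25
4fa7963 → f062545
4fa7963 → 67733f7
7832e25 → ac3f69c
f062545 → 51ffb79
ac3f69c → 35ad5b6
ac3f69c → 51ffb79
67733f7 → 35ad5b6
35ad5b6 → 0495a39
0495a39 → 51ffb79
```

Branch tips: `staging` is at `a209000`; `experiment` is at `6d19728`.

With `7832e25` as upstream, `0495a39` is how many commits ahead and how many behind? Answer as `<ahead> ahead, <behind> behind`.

Reachable from 0495a39: {0495a39, 51ffb79}.
Reachable from 7832e25: {0495a39, 35ad5b6, 51ffb79, 7832e25, ac3f69c}.
Only in 0495a39's history (ahead): {} — 0.
Only in 7832e25's history (behind): {35ad5b6, 7832e25, ac3f69c} — 3.

0 ahead, 3 behind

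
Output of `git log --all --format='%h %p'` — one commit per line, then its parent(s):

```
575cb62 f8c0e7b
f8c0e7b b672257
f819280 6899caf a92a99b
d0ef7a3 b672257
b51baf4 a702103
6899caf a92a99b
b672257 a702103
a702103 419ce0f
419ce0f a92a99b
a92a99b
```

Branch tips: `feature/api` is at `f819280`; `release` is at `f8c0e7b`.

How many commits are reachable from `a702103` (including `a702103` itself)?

Walking parent pointers from a702103: reachable set = {419ce0f, a702103, a92a99b}.
That is 3 commits.

3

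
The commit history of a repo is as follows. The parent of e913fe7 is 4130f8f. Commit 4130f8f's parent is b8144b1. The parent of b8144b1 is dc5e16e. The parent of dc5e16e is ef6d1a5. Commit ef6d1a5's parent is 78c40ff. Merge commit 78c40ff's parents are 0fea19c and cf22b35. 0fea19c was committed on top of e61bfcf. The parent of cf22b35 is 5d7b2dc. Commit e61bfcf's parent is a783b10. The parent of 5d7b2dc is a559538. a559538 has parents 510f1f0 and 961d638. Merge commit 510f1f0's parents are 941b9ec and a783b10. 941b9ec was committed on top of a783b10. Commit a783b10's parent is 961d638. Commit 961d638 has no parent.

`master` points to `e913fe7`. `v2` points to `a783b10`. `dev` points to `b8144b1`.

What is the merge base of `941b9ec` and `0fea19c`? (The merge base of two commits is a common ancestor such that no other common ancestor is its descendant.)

Ancestors of 941b9ec: {941b9ec, 961d638, a783b10}.
Ancestors of 0fea19c: {0fea19c, 961d638, a783b10, e61bfcf}.
Common ancestors: {961d638, a783b10}.
Among these, a783b10 is not an ancestor of any other common ancestor — it is the merge base.

a783b10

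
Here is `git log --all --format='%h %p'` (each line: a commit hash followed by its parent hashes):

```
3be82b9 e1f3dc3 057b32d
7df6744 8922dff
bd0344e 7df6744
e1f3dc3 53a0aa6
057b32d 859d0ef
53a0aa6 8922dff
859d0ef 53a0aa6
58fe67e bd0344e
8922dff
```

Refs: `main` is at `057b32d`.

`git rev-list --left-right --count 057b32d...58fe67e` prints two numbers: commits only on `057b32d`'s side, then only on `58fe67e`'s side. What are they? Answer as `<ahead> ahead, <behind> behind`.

Reachable from 057b32d: {057b32d, 53a0aa6, 859d0ef, 8922dff}.
Reachable from 58fe67e: {58fe67e, 7df6744, 8922dff, bd0344e}.
Only in 057b32d's history (ahead): {057b32d, 53a0aa6, 859d0ef} — 3.
Only in 58fe67e's history (behind): {58fe67e, 7df6744, bd0344e} — 3.

3 ahead, 3 behind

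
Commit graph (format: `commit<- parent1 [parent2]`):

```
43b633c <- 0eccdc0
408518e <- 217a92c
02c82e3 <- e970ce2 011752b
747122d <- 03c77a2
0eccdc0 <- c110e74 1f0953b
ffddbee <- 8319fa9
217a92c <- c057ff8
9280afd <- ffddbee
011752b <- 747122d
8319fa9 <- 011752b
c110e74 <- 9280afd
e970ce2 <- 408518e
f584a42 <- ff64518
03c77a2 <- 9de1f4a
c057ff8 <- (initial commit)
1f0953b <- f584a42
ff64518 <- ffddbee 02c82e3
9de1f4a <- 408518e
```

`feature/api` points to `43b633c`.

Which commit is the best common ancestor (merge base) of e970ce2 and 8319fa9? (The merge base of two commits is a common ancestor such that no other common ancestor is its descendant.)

408518e

Ancestors of e970ce2: {217a92c, 408518e, c057ff8, e970ce2}.
Ancestors of 8319fa9: {011752b, 03c77a2, 217a92c, 408518e, 747122d, 8319fa9, 9de1f4a, c057ff8}.
Common ancestors: {217a92c, 408518e, c057ff8}.
Among these, 408518e is not an ancestor of any other common ancestor — it is the merge base.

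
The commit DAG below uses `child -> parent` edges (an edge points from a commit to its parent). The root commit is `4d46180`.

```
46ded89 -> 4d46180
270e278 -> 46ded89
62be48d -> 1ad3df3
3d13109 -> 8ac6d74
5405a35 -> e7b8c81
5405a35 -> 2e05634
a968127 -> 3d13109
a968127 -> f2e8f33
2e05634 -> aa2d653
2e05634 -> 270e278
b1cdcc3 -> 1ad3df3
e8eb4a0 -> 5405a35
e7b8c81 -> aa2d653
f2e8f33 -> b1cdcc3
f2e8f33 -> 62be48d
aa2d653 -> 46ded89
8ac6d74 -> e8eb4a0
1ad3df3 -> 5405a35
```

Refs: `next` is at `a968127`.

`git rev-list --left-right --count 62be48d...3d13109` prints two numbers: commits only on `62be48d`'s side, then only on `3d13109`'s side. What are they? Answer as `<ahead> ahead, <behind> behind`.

Reachable from 62be48d: {1ad3df3, 270e278, 2e05634, 46ded89, 4d46180, 5405a35, 62be48d, aa2d653, e7b8c81}.
Reachable from 3d13109: {270e278, 2e05634, 3d13109, 46ded89, 4d46180, 5405a35, 8ac6d74, aa2d653, e7b8c81, e8eb4a0}.
Only in 62be48d's history (ahead): {1ad3df3, 62be48d} — 2.
Only in 3d13109's history (behind): {3d13109, 8ac6d74, e8eb4a0} — 3.

2 ahead, 3 behind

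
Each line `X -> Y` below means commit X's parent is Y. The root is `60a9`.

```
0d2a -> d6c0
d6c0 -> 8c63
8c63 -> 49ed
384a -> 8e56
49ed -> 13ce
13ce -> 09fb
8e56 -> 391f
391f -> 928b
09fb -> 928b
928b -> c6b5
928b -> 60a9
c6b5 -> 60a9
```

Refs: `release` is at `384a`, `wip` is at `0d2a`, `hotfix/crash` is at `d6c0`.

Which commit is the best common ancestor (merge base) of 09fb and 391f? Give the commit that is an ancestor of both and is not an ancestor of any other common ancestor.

928b

Ancestors of 09fb: {09fb, 60a9, 928b, c6b5}.
Ancestors of 391f: {391f, 60a9, 928b, c6b5}.
Common ancestors: {60a9, 928b, c6b5}.
Among these, 928b is not an ancestor of any other common ancestor — it is the merge base.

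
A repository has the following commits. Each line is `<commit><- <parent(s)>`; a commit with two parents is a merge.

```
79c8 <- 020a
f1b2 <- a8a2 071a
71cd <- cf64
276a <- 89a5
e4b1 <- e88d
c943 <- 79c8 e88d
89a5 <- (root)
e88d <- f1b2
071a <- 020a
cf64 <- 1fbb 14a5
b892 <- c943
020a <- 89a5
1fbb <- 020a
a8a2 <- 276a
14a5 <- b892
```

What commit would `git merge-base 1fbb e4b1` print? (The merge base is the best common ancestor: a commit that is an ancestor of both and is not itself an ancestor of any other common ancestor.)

Ancestors of 1fbb: {020a, 1fbb, 89a5}.
Ancestors of e4b1: {020a, 071a, 276a, 89a5, a8a2, e4b1, e88d, f1b2}.
Common ancestors: {020a, 89a5}.
Among these, 020a is not an ancestor of any other common ancestor — it is the merge base.

020a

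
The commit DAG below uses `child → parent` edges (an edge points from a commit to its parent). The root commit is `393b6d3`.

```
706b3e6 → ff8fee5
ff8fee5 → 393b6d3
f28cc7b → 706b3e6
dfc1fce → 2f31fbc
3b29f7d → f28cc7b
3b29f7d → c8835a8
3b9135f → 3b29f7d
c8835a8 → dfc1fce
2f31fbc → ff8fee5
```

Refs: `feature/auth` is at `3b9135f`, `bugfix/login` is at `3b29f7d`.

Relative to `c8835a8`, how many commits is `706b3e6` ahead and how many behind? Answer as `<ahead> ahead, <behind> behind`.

Reachable from 706b3e6: {393b6d3, 706b3e6, ff8fee5}.
Reachable from c8835a8: {2f31fbc, 393b6d3, c8835a8, dfc1fce, ff8fee5}.
Only in 706b3e6's history (ahead): {706b3e6} — 1.
Only in c8835a8's history (behind): {2f31fbc, c8835a8, dfc1fce} — 3.

1 ahead, 3 behind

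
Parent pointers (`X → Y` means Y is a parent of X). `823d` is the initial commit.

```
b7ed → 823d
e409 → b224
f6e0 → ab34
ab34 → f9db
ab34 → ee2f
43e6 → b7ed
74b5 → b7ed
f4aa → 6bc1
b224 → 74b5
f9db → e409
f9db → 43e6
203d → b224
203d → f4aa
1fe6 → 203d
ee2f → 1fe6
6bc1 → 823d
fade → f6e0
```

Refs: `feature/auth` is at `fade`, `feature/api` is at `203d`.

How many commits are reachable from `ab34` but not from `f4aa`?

Reachable from ab34: {1fe6, 203d, 43e6, 6bc1, 74b5, 823d, ab34, b224, b7ed, e409, ee2f, f4aa, f9db}.
Reachable from f4aa: {6bc1, 823d, f4aa}.
In ab34's history but not f4aa's: {1fe6, 203d, 43e6, 74b5, ab34, b224, b7ed, e409, ee2f, f9db} — 10 commits.

10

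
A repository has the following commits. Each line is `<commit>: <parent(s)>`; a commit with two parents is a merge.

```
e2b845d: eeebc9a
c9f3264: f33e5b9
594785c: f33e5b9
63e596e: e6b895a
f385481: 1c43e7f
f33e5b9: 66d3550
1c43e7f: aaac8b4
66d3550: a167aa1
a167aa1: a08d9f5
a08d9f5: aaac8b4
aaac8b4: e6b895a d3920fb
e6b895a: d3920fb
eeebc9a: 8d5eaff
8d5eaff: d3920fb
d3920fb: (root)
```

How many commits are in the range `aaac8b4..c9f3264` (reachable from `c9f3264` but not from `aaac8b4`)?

Reachable from c9f3264: {66d3550, a08d9f5, a167aa1, aaac8b4, c9f3264, d3920fb, e6b895a, f33e5b9}.
Reachable from aaac8b4: {aaac8b4, d3920fb, e6b895a}.
In c9f3264's history but not aaac8b4's: {66d3550, a08d9f5, a167aa1, c9f3264, f33e5b9} — 5 commits.

5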